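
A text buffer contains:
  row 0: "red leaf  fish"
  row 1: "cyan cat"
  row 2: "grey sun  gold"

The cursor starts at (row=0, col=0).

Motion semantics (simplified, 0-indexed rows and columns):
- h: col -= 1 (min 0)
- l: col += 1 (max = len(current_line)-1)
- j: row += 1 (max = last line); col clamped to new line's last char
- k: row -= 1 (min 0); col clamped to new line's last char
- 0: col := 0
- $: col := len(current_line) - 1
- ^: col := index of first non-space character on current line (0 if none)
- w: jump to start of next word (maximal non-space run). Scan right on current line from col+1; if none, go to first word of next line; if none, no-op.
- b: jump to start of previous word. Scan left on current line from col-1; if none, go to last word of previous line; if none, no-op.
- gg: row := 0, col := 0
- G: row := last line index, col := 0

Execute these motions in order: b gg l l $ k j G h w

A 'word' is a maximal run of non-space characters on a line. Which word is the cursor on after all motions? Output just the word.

Answer: sun

Derivation:
After 1 (b): row=0 col=0 char='r'
After 2 (gg): row=0 col=0 char='r'
After 3 (l): row=0 col=1 char='e'
After 4 (l): row=0 col=2 char='d'
After 5 ($): row=0 col=13 char='h'
After 6 (k): row=0 col=13 char='h'
After 7 (j): row=1 col=7 char='t'
After 8 (G): row=2 col=0 char='g'
After 9 (h): row=2 col=0 char='g'
After 10 (w): row=2 col=5 char='s'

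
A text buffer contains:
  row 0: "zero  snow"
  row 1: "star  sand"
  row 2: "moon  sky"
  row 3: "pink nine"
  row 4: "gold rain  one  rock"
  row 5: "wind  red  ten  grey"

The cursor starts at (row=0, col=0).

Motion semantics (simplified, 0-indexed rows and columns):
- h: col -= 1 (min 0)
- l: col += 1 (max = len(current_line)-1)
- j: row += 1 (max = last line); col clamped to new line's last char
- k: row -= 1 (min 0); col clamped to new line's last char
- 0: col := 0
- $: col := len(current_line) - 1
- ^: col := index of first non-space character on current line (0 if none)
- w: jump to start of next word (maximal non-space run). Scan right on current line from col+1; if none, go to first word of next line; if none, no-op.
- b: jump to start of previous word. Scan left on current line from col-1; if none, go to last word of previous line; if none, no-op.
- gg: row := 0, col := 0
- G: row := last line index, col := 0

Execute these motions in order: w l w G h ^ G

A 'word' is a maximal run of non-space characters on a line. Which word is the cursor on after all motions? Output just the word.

Answer: wind

Derivation:
After 1 (w): row=0 col=6 char='s'
After 2 (l): row=0 col=7 char='n'
After 3 (w): row=1 col=0 char='s'
After 4 (G): row=5 col=0 char='w'
After 5 (h): row=5 col=0 char='w'
After 6 (^): row=5 col=0 char='w'
After 7 (G): row=5 col=0 char='w'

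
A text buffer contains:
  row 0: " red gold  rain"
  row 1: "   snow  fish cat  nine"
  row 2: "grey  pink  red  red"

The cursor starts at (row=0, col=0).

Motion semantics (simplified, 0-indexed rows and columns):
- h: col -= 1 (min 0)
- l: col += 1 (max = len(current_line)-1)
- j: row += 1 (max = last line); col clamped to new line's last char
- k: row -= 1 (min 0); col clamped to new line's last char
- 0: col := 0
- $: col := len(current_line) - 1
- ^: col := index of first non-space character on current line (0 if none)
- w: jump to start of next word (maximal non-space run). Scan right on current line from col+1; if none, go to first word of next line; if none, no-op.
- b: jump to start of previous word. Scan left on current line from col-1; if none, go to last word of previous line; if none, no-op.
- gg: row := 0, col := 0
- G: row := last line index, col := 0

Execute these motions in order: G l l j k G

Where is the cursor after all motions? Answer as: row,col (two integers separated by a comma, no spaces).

Answer: 2,0

Derivation:
After 1 (G): row=2 col=0 char='g'
After 2 (l): row=2 col=1 char='r'
After 3 (l): row=2 col=2 char='e'
After 4 (j): row=2 col=2 char='e'
After 5 (k): row=1 col=2 char='_'
After 6 (G): row=2 col=0 char='g'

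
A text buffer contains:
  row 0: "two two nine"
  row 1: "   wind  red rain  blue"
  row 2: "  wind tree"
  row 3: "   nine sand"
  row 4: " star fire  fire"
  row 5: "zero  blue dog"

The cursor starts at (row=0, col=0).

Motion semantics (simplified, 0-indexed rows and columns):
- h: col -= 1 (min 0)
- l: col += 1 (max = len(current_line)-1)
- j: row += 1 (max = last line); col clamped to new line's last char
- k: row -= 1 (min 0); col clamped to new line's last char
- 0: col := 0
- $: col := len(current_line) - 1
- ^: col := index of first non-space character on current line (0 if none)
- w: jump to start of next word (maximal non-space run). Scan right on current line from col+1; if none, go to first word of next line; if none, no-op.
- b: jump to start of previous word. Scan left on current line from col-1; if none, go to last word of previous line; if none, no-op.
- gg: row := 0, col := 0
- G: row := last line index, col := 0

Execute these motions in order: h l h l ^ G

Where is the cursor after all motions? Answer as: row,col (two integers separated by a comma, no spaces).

Answer: 5,0

Derivation:
After 1 (h): row=0 col=0 char='t'
After 2 (l): row=0 col=1 char='w'
After 3 (h): row=0 col=0 char='t'
After 4 (l): row=0 col=1 char='w'
After 5 (^): row=0 col=0 char='t'
After 6 (G): row=5 col=0 char='z'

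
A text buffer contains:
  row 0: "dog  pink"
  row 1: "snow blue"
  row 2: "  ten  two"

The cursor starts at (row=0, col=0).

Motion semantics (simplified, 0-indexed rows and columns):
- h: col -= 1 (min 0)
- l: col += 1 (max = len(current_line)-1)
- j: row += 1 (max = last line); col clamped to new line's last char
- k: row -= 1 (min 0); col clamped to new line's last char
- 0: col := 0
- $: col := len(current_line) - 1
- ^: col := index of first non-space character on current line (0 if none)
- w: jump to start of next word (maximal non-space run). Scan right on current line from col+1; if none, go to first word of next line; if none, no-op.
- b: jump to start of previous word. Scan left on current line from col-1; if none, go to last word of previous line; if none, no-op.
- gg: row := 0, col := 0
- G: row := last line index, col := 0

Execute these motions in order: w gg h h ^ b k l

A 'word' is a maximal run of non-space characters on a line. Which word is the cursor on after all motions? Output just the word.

Answer: dog

Derivation:
After 1 (w): row=0 col=5 char='p'
After 2 (gg): row=0 col=0 char='d'
After 3 (h): row=0 col=0 char='d'
After 4 (h): row=0 col=0 char='d'
After 5 (^): row=0 col=0 char='d'
After 6 (b): row=0 col=0 char='d'
After 7 (k): row=0 col=0 char='d'
After 8 (l): row=0 col=1 char='o'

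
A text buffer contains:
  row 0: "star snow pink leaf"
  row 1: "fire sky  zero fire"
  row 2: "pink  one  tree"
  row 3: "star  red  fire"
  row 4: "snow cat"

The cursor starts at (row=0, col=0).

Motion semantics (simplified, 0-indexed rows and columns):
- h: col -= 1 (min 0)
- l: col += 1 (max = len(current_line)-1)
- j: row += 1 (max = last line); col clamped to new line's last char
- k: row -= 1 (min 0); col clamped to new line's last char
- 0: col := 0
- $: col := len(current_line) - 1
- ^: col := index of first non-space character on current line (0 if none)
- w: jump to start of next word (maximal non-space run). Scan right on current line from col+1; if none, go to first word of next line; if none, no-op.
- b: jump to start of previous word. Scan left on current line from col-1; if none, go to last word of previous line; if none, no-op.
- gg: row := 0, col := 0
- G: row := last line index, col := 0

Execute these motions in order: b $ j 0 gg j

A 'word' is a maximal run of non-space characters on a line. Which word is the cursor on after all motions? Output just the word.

Answer: fire

Derivation:
After 1 (b): row=0 col=0 char='s'
After 2 ($): row=0 col=18 char='f'
After 3 (j): row=1 col=18 char='e'
After 4 (0): row=1 col=0 char='f'
After 5 (gg): row=0 col=0 char='s'
After 6 (j): row=1 col=0 char='f'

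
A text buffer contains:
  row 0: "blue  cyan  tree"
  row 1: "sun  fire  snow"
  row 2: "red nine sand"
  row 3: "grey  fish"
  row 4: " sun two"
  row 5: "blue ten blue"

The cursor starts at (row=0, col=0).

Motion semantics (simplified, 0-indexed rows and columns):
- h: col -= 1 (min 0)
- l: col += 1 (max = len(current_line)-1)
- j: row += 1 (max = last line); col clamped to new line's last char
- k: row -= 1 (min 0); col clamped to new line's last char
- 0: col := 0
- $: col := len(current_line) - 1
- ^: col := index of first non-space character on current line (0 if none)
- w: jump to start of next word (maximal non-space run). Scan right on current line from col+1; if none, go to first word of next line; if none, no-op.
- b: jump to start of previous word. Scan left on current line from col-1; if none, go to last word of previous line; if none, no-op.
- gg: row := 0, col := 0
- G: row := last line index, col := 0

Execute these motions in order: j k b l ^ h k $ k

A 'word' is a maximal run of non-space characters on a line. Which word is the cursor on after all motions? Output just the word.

Answer: tree

Derivation:
After 1 (j): row=1 col=0 char='s'
After 2 (k): row=0 col=0 char='b'
After 3 (b): row=0 col=0 char='b'
After 4 (l): row=0 col=1 char='l'
After 5 (^): row=0 col=0 char='b'
After 6 (h): row=0 col=0 char='b'
After 7 (k): row=0 col=0 char='b'
After 8 ($): row=0 col=15 char='e'
After 9 (k): row=0 col=15 char='e'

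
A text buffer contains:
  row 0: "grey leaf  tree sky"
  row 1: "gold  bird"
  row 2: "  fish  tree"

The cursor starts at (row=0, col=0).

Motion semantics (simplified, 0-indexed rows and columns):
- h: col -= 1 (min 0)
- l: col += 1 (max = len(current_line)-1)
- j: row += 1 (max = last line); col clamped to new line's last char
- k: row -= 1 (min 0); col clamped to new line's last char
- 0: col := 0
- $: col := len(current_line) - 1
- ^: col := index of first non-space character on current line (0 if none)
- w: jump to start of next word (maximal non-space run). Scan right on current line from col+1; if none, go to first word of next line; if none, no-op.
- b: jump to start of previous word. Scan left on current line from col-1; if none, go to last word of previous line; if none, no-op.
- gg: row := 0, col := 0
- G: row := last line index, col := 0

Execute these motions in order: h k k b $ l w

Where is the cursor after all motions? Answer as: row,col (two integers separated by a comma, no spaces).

Answer: 1,0

Derivation:
After 1 (h): row=0 col=0 char='g'
After 2 (k): row=0 col=0 char='g'
After 3 (k): row=0 col=0 char='g'
After 4 (b): row=0 col=0 char='g'
After 5 ($): row=0 col=18 char='y'
After 6 (l): row=0 col=18 char='y'
After 7 (w): row=1 col=0 char='g'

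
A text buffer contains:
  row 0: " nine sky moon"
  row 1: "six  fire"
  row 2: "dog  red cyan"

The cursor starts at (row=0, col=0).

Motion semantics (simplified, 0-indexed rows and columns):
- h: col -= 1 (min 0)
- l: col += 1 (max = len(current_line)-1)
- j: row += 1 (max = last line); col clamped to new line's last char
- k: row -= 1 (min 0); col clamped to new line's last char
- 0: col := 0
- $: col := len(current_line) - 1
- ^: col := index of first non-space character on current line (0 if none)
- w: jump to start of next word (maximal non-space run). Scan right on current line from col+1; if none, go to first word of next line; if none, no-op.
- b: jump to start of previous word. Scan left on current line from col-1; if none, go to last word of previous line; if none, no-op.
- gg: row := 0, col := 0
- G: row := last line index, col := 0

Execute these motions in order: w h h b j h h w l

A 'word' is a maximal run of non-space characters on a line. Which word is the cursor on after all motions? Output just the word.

After 1 (w): row=0 col=1 char='n'
After 2 (h): row=0 col=0 char='_'
After 3 (h): row=0 col=0 char='_'
After 4 (b): row=0 col=0 char='_'
After 5 (j): row=1 col=0 char='s'
After 6 (h): row=1 col=0 char='s'
After 7 (h): row=1 col=0 char='s'
After 8 (w): row=1 col=5 char='f'
After 9 (l): row=1 col=6 char='i'

Answer: fire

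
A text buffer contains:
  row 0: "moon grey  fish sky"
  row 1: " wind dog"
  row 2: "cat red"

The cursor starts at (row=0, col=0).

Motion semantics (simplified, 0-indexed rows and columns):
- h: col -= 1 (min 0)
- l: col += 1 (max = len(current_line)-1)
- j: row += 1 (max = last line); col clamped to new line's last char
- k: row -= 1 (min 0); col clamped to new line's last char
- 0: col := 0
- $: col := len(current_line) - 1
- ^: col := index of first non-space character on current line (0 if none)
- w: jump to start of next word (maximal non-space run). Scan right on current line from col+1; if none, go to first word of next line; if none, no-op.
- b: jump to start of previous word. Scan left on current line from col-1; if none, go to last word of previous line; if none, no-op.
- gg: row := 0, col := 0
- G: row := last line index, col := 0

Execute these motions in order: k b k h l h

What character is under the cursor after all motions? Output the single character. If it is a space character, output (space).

After 1 (k): row=0 col=0 char='m'
After 2 (b): row=0 col=0 char='m'
After 3 (k): row=0 col=0 char='m'
After 4 (h): row=0 col=0 char='m'
After 5 (l): row=0 col=1 char='o'
After 6 (h): row=0 col=0 char='m'

Answer: m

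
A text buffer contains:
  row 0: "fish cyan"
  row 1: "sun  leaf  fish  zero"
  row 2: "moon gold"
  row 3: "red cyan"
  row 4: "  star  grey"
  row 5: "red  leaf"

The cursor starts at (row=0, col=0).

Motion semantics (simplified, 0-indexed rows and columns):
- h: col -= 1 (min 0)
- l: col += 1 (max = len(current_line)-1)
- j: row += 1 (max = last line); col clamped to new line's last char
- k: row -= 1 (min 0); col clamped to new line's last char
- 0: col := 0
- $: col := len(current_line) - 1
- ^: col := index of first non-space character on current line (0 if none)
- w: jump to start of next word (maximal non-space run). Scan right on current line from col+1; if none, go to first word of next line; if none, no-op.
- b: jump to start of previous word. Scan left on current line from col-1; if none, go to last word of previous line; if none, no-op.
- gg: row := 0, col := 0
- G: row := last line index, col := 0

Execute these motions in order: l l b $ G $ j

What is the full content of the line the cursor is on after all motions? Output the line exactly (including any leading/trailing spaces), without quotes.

Answer: red  leaf

Derivation:
After 1 (l): row=0 col=1 char='i'
After 2 (l): row=0 col=2 char='s'
After 3 (b): row=0 col=0 char='f'
After 4 ($): row=0 col=8 char='n'
After 5 (G): row=5 col=0 char='r'
After 6 ($): row=5 col=8 char='f'
After 7 (j): row=5 col=8 char='f'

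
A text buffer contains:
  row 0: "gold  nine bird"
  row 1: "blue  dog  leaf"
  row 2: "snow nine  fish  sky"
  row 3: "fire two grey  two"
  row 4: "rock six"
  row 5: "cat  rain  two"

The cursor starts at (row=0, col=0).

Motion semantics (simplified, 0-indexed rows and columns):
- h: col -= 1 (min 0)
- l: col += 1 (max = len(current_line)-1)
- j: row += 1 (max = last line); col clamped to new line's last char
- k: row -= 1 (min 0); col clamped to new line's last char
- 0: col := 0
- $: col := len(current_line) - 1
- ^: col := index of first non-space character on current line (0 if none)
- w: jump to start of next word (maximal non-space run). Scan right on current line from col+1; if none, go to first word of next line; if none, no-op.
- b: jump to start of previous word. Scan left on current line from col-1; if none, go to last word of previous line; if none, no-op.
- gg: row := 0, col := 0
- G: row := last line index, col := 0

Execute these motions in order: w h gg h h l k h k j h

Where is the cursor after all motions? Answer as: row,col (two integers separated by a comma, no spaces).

After 1 (w): row=0 col=6 char='n'
After 2 (h): row=0 col=5 char='_'
After 3 (gg): row=0 col=0 char='g'
After 4 (h): row=0 col=0 char='g'
After 5 (h): row=0 col=0 char='g'
After 6 (l): row=0 col=1 char='o'
After 7 (k): row=0 col=1 char='o'
After 8 (h): row=0 col=0 char='g'
After 9 (k): row=0 col=0 char='g'
After 10 (j): row=1 col=0 char='b'
After 11 (h): row=1 col=0 char='b'

Answer: 1,0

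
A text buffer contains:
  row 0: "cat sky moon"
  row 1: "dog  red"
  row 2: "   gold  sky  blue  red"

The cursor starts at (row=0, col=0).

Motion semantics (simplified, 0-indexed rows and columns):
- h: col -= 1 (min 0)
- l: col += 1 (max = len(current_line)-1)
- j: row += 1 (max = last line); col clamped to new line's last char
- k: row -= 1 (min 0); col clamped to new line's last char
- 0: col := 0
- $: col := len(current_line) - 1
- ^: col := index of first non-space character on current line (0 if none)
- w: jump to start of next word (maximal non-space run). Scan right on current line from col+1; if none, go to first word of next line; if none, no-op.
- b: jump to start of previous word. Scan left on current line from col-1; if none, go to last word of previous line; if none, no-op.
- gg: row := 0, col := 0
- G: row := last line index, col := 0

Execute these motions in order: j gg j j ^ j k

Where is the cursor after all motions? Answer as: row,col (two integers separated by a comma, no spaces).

Answer: 1,3

Derivation:
After 1 (j): row=1 col=0 char='d'
After 2 (gg): row=0 col=0 char='c'
After 3 (j): row=1 col=0 char='d'
After 4 (j): row=2 col=0 char='_'
After 5 (^): row=2 col=3 char='g'
After 6 (j): row=2 col=3 char='g'
After 7 (k): row=1 col=3 char='_'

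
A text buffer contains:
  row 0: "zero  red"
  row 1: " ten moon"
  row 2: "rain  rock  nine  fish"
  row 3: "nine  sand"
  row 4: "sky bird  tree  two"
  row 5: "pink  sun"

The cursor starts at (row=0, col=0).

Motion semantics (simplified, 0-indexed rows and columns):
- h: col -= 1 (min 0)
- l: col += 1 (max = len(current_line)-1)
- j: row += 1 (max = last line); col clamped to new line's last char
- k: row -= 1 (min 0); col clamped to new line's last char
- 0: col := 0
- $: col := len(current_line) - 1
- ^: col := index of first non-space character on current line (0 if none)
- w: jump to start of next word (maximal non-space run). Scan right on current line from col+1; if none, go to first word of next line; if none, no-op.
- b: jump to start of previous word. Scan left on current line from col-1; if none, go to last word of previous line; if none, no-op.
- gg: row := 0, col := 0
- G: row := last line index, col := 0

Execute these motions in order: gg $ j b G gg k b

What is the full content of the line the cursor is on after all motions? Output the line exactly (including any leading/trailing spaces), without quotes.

Answer: zero  red

Derivation:
After 1 (gg): row=0 col=0 char='z'
After 2 ($): row=0 col=8 char='d'
After 3 (j): row=1 col=8 char='n'
After 4 (b): row=1 col=5 char='m'
After 5 (G): row=5 col=0 char='p'
After 6 (gg): row=0 col=0 char='z'
After 7 (k): row=0 col=0 char='z'
After 8 (b): row=0 col=0 char='z'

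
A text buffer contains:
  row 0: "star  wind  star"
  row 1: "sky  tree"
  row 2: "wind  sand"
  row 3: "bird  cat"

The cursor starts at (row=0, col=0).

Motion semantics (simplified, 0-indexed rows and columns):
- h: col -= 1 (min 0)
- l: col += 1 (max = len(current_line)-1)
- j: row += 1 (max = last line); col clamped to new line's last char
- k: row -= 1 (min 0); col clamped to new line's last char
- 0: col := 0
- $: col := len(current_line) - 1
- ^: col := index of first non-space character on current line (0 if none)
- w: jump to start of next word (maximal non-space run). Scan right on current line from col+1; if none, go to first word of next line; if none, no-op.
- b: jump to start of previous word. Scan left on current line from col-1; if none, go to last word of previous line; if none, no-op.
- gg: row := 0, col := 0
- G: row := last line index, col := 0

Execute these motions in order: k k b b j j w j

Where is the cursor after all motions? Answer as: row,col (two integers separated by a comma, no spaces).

Answer: 3,6

Derivation:
After 1 (k): row=0 col=0 char='s'
After 2 (k): row=0 col=0 char='s'
After 3 (b): row=0 col=0 char='s'
After 4 (b): row=0 col=0 char='s'
After 5 (j): row=1 col=0 char='s'
After 6 (j): row=2 col=0 char='w'
After 7 (w): row=2 col=6 char='s'
After 8 (j): row=3 col=6 char='c'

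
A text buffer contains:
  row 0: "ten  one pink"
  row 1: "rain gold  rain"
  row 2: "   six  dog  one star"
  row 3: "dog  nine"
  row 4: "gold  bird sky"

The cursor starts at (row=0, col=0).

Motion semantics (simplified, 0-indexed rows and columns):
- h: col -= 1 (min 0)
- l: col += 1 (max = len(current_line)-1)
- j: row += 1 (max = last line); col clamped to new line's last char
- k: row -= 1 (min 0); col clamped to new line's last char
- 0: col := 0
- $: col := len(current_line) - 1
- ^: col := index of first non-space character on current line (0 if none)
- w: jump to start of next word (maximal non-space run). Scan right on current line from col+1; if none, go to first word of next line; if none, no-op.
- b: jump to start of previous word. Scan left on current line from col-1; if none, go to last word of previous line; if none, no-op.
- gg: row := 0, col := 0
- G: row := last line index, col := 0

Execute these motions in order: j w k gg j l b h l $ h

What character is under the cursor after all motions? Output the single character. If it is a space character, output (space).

After 1 (j): row=1 col=0 char='r'
After 2 (w): row=1 col=5 char='g'
After 3 (k): row=0 col=5 char='o'
After 4 (gg): row=0 col=0 char='t'
After 5 (j): row=1 col=0 char='r'
After 6 (l): row=1 col=1 char='a'
After 7 (b): row=1 col=0 char='r'
After 8 (h): row=1 col=0 char='r'
After 9 (l): row=1 col=1 char='a'
After 10 ($): row=1 col=14 char='n'
After 11 (h): row=1 col=13 char='i'

Answer: i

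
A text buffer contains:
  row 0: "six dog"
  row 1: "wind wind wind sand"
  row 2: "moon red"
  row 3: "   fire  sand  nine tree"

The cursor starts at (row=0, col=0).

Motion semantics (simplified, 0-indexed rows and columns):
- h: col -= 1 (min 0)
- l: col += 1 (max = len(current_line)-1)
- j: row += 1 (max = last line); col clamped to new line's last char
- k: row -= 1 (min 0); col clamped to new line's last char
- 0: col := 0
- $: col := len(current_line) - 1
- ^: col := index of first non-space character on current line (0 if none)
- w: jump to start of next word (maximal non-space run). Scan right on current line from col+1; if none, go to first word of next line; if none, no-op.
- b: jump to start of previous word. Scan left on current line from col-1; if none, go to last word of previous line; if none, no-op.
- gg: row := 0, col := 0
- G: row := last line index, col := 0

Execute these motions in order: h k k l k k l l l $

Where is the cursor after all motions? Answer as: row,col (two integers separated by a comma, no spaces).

After 1 (h): row=0 col=0 char='s'
After 2 (k): row=0 col=0 char='s'
After 3 (k): row=0 col=0 char='s'
After 4 (l): row=0 col=1 char='i'
After 5 (k): row=0 col=1 char='i'
After 6 (k): row=0 col=1 char='i'
After 7 (l): row=0 col=2 char='x'
After 8 (l): row=0 col=3 char='_'
After 9 (l): row=0 col=4 char='d'
After 10 ($): row=0 col=6 char='g'

Answer: 0,6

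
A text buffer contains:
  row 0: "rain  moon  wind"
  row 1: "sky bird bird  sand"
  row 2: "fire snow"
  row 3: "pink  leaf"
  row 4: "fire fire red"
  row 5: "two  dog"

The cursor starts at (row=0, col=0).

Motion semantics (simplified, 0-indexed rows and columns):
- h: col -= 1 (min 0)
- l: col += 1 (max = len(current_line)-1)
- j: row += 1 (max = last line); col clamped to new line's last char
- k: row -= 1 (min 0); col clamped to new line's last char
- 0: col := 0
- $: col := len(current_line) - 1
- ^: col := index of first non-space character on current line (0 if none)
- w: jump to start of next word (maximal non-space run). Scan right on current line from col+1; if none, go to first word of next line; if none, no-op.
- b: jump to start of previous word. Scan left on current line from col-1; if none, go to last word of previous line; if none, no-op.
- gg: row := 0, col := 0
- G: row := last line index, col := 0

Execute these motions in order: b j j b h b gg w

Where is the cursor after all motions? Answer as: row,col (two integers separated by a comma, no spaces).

Answer: 0,6

Derivation:
After 1 (b): row=0 col=0 char='r'
After 2 (j): row=1 col=0 char='s'
After 3 (j): row=2 col=0 char='f'
After 4 (b): row=1 col=15 char='s'
After 5 (h): row=1 col=14 char='_'
After 6 (b): row=1 col=9 char='b'
After 7 (gg): row=0 col=0 char='r'
After 8 (w): row=0 col=6 char='m'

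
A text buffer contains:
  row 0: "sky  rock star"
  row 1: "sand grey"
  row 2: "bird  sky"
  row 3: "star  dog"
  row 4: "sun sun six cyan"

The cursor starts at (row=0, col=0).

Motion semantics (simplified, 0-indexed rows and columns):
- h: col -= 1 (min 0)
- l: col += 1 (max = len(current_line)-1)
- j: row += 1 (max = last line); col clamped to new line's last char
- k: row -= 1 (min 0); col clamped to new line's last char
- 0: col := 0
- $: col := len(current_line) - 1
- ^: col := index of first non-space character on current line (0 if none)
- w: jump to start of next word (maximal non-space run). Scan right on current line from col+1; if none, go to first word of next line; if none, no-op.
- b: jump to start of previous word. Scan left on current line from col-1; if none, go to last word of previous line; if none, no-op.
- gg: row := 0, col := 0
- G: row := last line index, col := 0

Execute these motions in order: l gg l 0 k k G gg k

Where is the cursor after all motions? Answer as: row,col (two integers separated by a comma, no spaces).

Answer: 0,0

Derivation:
After 1 (l): row=0 col=1 char='k'
After 2 (gg): row=0 col=0 char='s'
After 3 (l): row=0 col=1 char='k'
After 4 (0): row=0 col=0 char='s'
After 5 (k): row=0 col=0 char='s'
After 6 (k): row=0 col=0 char='s'
After 7 (G): row=4 col=0 char='s'
After 8 (gg): row=0 col=0 char='s'
After 9 (k): row=0 col=0 char='s'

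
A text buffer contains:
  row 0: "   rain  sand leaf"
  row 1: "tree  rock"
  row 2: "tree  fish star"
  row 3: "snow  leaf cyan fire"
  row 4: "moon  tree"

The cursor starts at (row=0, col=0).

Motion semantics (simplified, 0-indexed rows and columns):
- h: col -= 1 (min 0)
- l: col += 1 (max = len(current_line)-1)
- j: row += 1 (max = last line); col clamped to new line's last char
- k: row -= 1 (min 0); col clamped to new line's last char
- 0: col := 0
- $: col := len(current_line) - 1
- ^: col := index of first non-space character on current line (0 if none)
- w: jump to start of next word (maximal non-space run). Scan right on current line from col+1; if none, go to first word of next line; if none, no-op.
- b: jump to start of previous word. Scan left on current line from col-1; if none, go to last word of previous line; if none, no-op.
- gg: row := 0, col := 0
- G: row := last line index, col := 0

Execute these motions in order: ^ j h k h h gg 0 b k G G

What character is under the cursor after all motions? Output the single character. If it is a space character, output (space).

Answer: m

Derivation:
After 1 (^): row=0 col=3 char='r'
After 2 (j): row=1 col=3 char='e'
After 3 (h): row=1 col=2 char='e'
After 4 (k): row=0 col=2 char='_'
After 5 (h): row=0 col=1 char='_'
After 6 (h): row=0 col=0 char='_'
After 7 (gg): row=0 col=0 char='_'
After 8 (0): row=0 col=0 char='_'
After 9 (b): row=0 col=0 char='_'
After 10 (k): row=0 col=0 char='_'
After 11 (G): row=4 col=0 char='m'
After 12 (G): row=4 col=0 char='m'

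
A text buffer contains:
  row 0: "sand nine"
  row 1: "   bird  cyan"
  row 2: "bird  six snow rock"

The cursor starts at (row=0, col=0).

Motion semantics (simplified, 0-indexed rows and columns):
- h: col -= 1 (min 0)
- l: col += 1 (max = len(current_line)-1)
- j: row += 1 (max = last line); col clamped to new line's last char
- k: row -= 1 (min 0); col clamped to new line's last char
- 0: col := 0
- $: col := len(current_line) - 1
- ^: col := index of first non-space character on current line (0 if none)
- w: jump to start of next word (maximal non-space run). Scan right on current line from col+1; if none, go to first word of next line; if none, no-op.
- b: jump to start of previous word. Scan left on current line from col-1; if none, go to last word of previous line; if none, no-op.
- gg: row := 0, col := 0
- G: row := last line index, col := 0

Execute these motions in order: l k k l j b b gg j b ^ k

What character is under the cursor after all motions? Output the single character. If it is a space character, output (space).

After 1 (l): row=0 col=1 char='a'
After 2 (k): row=0 col=1 char='a'
After 3 (k): row=0 col=1 char='a'
After 4 (l): row=0 col=2 char='n'
After 5 (j): row=1 col=2 char='_'
After 6 (b): row=0 col=5 char='n'
After 7 (b): row=0 col=0 char='s'
After 8 (gg): row=0 col=0 char='s'
After 9 (j): row=1 col=0 char='_'
After 10 (b): row=0 col=5 char='n'
After 11 (^): row=0 col=0 char='s'
After 12 (k): row=0 col=0 char='s'

Answer: s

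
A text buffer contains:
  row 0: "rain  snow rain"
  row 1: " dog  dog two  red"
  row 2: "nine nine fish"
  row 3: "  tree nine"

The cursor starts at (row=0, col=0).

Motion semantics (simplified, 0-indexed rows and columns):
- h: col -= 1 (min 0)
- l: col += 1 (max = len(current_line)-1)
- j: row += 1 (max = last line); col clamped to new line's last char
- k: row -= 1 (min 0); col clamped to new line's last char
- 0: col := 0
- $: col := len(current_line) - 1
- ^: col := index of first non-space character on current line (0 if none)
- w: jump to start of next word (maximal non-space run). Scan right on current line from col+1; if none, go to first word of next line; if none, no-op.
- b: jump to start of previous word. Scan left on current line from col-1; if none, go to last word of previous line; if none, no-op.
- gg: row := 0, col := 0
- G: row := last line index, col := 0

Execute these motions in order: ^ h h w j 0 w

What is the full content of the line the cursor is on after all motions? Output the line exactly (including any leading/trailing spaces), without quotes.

Answer:  dog  dog two  red

Derivation:
After 1 (^): row=0 col=0 char='r'
After 2 (h): row=0 col=0 char='r'
After 3 (h): row=0 col=0 char='r'
After 4 (w): row=0 col=6 char='s'
After 5 (j): row=1 col=6 char='d'
After 6 (0): row=1 col=0 char='_'
After 7 (w): row=1 col=1 char='d'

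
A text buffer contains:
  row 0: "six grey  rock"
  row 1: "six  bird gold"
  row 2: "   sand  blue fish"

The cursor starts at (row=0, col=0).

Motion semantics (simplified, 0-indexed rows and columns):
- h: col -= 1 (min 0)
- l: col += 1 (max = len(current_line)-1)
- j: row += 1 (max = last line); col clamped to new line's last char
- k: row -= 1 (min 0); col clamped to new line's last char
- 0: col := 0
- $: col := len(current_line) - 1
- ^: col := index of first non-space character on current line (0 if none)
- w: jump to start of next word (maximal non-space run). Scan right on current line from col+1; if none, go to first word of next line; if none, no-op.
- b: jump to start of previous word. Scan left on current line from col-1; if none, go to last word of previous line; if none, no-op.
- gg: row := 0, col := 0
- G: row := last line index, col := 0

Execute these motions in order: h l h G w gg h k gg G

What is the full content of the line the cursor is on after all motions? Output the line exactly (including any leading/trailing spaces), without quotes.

Answer:    sand  blue fish

Derivation:
After 1 (h): row=0 col=0 char='s'
After 2 (l): row=0 col=1 char='i'
After 3 (h): row=0 col=0 char='s'
After 4 (G): row=2 col=0 char='_'
After 5 (w): row=2 col=3 char='s'
After 6 (gg): row=0 col=0 char='s'
After 7 (h): row=0 col=0 char='s'
After 8 (k): row=0 col=0 char='s'
After 9 (gg): row=0 col=0 char='s'
After 10 (G): row=2 col=0 char='_'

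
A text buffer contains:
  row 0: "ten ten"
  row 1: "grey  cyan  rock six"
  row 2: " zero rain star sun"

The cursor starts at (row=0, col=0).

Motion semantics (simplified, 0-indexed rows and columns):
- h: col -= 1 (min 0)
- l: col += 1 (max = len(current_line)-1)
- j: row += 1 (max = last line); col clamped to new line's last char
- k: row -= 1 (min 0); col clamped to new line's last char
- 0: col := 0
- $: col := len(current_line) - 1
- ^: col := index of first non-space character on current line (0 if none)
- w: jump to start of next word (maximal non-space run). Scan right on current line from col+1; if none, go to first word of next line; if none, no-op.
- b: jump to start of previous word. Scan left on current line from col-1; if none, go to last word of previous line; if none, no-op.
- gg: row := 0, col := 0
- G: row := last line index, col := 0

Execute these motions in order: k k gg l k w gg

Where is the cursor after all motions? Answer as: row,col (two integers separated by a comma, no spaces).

Answer: 0,0

Derivation:
After 1 (k): row=0 col=0 char='t'
After 2 (k): row=0 col=0 char='t'
After 3 (gg): row=0 col=0 char='t'
After 4 (l): row=0 col=1 char='e'
After 5 (k): row=0 col=1 char='e'
After 6 (w): row=0 col=4 char='t'
After 7 (gg): row=0 col=0 char='t'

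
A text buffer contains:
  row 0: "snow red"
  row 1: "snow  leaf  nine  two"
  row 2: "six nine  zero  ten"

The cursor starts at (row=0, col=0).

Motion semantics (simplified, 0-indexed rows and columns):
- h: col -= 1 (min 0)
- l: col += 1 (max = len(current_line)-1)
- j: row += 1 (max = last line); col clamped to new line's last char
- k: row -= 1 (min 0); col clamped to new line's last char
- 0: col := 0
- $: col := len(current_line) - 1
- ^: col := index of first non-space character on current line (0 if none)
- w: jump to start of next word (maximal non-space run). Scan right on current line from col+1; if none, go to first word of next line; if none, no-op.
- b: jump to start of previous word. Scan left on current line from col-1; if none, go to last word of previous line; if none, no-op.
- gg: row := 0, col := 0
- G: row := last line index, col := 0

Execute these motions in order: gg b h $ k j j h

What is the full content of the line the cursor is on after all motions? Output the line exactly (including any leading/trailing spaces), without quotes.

Answer: six nine  zero  ten

Derivation:
After 1 (gg): row=0 col=0 char='s'
After 2 (b): row=0 col=0 char='s'
After 3 (h): row=0 col=0 char='s'
After 4 ($): row=0 col=7 char='d'
After 5 (k): row=0 col=7 char='d'
After 6 (j): row=1 col=7 char='e'
After 7 (j): row=2 col=7 char='e'
After 8 (h): row=2 col=6 char='n'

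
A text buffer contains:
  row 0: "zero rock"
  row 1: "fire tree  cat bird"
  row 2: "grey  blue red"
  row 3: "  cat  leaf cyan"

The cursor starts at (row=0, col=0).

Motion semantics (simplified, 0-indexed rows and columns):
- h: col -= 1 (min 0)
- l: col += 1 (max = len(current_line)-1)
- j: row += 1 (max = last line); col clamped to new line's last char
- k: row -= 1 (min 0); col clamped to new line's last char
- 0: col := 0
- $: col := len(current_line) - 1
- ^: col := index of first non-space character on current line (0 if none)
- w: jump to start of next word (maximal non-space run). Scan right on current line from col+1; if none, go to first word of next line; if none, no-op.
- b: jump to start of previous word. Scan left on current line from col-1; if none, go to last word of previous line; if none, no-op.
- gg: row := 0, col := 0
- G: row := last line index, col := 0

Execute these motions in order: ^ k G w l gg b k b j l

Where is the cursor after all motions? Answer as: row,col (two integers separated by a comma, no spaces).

After 1 (^): row=0 col=0 char='z'
After 2 (k): row=0 col=0 char='z'
After 3 (G): row=3 col=0 char='_'
After 4 (w): row=3 col=2 char='c'
After 5 (l): row=3 col=3 char='a'
After 6 (gg): row=0 col=0 char='z'
After 7 (b): row=0 col=0 char='z'
After 8 (k): row=0 col=0 char='z'
After 9 (b): row=0 col=0 char='z'
After 10 (j): row=1 col=0 char='f'
After 11 (l): row=1 col=1 char='i'

Answer: 1,1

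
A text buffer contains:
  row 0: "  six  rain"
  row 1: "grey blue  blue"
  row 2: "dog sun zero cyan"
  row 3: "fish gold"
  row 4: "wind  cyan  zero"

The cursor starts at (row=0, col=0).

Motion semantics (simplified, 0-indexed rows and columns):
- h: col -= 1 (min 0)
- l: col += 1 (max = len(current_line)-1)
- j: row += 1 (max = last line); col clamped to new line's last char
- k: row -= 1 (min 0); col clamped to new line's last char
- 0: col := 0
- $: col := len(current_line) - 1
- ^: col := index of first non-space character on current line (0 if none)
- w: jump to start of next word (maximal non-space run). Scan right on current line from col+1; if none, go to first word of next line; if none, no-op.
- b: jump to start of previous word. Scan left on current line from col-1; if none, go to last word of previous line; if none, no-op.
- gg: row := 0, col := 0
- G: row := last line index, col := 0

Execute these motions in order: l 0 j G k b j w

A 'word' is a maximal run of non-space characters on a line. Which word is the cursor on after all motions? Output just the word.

After 1 (l): row=0 col=1 char='_'
After 2 (0): row=0 col=0 char='_'
After 3 (j): row=1 col=0 char='g'
After 4 (G): row=4 col=0 char='w'
After 5 (k): row=3 col=0 char='f'
After 6 (b): row=2 col=13 char='c'
After 7 (j): row=3 col=8 char='d'
After 8 (w): row=4 col=0 char='w'

Answer: wind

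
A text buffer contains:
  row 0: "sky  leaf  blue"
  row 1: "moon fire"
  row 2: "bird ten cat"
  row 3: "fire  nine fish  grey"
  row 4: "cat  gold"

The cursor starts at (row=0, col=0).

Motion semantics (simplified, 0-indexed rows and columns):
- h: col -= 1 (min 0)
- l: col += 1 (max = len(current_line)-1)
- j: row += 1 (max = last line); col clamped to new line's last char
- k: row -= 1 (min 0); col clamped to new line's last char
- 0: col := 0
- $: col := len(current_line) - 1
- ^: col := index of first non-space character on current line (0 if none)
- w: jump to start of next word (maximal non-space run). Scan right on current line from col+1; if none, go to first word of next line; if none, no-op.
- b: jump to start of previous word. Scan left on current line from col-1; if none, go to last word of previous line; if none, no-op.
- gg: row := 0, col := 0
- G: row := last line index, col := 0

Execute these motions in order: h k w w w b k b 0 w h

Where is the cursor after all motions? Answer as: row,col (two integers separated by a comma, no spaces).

After 1 (h): row=0 col=0 char='s'
After 2 (k): row=0 col=0 char='s'
After 3 (w): row=0 col=5 char='l'
After 4 (w): row=0 col=11 char='b'
After 5 (w): row=1 col=0 char='m'
After 6 (b): row=0 col=11 char='b'
After 7 (k): row=0 col=11 char='b'
After 8 (b): row=0 col=5 char='l'
After 9 (0): row=0 col=0 char='s'
After 10 (w): row=0 col=5 char='l'
After 11 (h): row=0 col=4 char='_'

Answer: 0,4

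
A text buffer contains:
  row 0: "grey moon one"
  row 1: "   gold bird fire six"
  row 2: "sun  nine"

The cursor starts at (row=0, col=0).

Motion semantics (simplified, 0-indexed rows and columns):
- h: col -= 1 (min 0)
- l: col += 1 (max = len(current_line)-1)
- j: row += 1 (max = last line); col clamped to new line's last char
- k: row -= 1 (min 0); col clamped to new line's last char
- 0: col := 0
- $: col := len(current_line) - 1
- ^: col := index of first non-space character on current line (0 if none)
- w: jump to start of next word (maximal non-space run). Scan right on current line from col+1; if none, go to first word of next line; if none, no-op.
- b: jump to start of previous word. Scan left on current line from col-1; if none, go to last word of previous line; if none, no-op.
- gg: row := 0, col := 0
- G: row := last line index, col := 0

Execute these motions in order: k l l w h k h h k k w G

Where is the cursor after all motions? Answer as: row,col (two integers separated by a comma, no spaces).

Answer: 2,0

Derivation:
After 1 (k): row=0 col=0 char='g'
After 2 (l): row=0 col=1 char='r'
After 3 (l): row=0 col=2 char='e'
After 4 (w): row=0 col=5 char='m'
After 5 (h): row=0 col=4 char='_'
After 6 (k): row=0 col=4 char='_'
After 7 (h): row=0 col=3 char='y'
After 8 (h): row=0 col=2 char='e'
After 9 (k): row=0 col=2 char='e'
After 10 (k): row=0 col=2 char='e'
After 11 (w): row=0 col=5 char='m'
After 12 (G): row=2 col=0 char='s'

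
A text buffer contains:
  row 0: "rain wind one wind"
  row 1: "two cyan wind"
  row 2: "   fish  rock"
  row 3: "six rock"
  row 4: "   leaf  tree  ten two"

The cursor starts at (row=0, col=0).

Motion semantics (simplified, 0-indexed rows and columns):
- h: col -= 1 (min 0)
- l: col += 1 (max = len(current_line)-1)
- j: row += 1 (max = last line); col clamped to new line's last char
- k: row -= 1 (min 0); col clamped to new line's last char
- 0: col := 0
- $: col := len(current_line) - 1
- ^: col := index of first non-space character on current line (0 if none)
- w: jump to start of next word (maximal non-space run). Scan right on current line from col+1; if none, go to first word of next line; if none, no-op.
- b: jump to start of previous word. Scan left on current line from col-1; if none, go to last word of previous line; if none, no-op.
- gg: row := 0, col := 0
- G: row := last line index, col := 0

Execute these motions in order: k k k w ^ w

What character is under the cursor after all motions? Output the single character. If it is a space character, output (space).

Answer: w

Derivation:
After 1 (k): row=0 col=0 char='r'
After 2 (k): row=0 col=0 char='r'
After 3 (k): row=0 col=0 char='r'
After 4 (w): row=0 col=5 char='w'
After 5 (^): row=0 col=0 char='r'
After 6 (w): row=0 col=5 char='w'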